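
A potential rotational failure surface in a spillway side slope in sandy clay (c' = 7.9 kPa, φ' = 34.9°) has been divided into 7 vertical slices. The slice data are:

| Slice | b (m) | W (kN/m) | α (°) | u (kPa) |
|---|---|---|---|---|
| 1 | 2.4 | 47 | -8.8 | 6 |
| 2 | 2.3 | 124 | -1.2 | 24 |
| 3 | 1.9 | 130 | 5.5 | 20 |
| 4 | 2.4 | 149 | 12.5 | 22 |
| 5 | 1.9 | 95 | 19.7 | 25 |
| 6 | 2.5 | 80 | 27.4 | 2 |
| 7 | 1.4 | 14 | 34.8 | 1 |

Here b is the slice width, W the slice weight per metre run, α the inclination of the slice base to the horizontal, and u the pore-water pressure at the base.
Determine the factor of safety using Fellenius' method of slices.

Ordinary method of slices: FS = Σ[c'·Δl_i + (W_i cosα_i − u_i·Δl_i)·tanφ'] / Σ W_i sinα_i, with Δl_i = b_i / cosα_i.
Slice 1: Δl = 2.4/cos(-8.8°) = 2.429 m; N'_1 = 47·cos(-8.8°) − 6·2.429 = 31.9; c'Δl = 19.19; W sinα = -7.2
Slice 2: Δl = 2.3/cos(-1.2°) = 2.301 m; N'_2 = 124·cos(-1.2°) − 24·2.301 = 68.8; c'Δl = 18.17; W sinα = -2.6
Slice 3: Δl = 1.9/cos5.5° = 1.909 m; N'_3 = 130·cos5.5° − 20·1.909 = 91.2; c'Δl = 15.08; W sinα = 12.5
Slice 4: Δl = 2.4/cos12.5° = 2.458 m; N'_4 = 149·cos12.5° − 22·2.458 = 91.4; c'Δl = 19.42; W sinα = 32.2
Slice 5: Δl = 1.9/cos19.7° = 2.018 m; N'_5 = 95·cos19.7° − 25·2.018 = 39.0; c'Δl = 15.94; W sinα = 32.0
Slice 6: Δl = 2.5/cos27.4° = 2.816 m; N'_6 = 80·cos27.4° − 2·2.816 = 65.4; c'Δl = 22.25; W sinα = 36.8
Slice 7: Δl = 1.4/cos34.8° = 1.705 m; N'_7 = 14·cos34.8° − 1·1.705 = 9.8; c'Δl = 13.47; W sinα = 8.0
Σc'Δl = 123.5 kN/m; ΣN' = 397.4 kN/m; ΣW sinα = 111.8 kN/m
Resisting = 123.5 + 397.4·tan34.9° = 123.5 + 277.2 = 400.8 kN/m
FS = 400.8 / 111.8 = 3.586

FS = 3.59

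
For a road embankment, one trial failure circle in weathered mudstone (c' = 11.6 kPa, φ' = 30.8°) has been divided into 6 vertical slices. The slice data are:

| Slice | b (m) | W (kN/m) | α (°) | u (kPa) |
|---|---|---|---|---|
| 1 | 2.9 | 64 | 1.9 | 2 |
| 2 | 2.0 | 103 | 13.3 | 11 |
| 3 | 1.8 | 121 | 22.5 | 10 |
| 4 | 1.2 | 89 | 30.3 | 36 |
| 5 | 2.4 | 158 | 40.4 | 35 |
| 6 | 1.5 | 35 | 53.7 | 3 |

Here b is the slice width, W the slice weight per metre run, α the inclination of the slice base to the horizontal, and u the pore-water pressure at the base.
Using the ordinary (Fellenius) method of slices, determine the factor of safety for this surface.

FS = 1.32

Ordinary method of slices: FS = Σ[c'·Δl_i + (W_i cosα_i − u_i·Δl_i)·tanφ'] / Σ W_i sinα_i, with Δl_i = b_i / cosα_i.
Slice 1: Δl = 2.9/cos1.9° = 2.902 m; N'_1 = 64·cos1.9° − 2·2.902 = 58.2; c'Δl = 33.66; W sinα = 2.1
Slice 2: Δl = 2.0/cos13.3° = 2.055 m; N'_2 = 103·cos13.3° − 11·2.055 = 77.6; c'Δl = 23.84; W sinα = 23.7
Slice 3: Δl = 1.8/cos22.5° = 1.948 m; N'_3 = 121·cos22.5° − 10·1.948 = 92.3; c'Δl = 22.60; W sinα = 46.3
Slice 4: Δl = 1.2/cos30.3° = 1.390 m; N'_4 = 89·cos30.3° − 36·1.390 = 26.8; c'Δl = 16.12; W sinα = 44.9
Slice 5: Δl = 2.4/cos40.4° = 3.152 m; N'_5 = 158·cos40.4° − 35·3.152 = 10.0; c'Δl = 36.56; W sinα = 102.4
Slice 6: Δl = 1.5/cos53.7° = 2.534 m; N'_6 = 35·cos53.7° − 3·2.534 = 13.1; c'Δl = 29.39; W sinα = 28.2
Σc'Δl = 162.2 kN/m; ΣN' = 278.0 kN/m; ΣW sinα = 247.6 kN/m
Resisting = 162.2 + 278.0·tan30.8° = 162.2 + 165.7 = 327.9 kN/m
FS = 327.9 / 247.6 = 1.324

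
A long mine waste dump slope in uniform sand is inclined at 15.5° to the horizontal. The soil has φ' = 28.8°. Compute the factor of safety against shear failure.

FS = 1.98

For a dry cohesionless infinite slope the factor of safety is FS = tanφ' / tanβ.
FS = tan28.8° / tan15.5° = 0.5498 / 0.2773 = 1.982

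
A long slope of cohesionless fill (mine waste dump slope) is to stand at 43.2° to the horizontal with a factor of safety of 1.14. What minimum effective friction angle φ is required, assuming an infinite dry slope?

FS = tanφ/tanβ ⇒ tanφ = FS · tanβ = 1.14 · tan43.2° = 1.0705
φ = arctan(1.0705) = 46.95°

φ = 47.0°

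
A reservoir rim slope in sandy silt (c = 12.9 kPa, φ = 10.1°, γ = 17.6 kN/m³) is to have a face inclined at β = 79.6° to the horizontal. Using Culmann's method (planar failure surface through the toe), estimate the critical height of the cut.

H_c = 4.37 m

Culmann's analysis gives the critical failure plane at α_cr = (β + φ)/2 = (79.6 + 10.1)/2 = 44.8°, and the critical height
H_c = (4c/γ) · sinβ cosφ / [1 − cos(β − φ)]
    = (4·12.9/17.6) · sin79.6°·cos10.1° / [1 − cos(69.5°)]
    = 2.932 · 0.9836·0.9845 / [1 − 0.3502]
    = 2.932 · 0.9683 / 0.6498
    = 4.37 m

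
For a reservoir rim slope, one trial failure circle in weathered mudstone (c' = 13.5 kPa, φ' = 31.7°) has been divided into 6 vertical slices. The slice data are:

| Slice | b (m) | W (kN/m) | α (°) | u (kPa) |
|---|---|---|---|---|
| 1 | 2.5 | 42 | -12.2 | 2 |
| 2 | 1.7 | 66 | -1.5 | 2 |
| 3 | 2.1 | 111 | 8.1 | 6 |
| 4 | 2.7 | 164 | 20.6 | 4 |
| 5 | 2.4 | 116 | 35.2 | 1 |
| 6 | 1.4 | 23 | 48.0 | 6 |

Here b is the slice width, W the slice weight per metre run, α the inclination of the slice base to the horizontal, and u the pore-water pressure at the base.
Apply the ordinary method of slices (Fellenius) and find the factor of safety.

Ordinary method of slices: FS = Σ[c'·Δl_i + (W_i cosα_i − u_i·Δl_i)·tanφ'] / Σ W_i sinα_i, with Δl_i = b_i / cosα_i.
Slice 1: Δl = 2.5/cos(-12.2°) = 2.558 m; N'_1 = 42·cos(-12.2°) − 2·2.558 = 35.9; c'Δl = 34.53; W sinα = -8.9
Slice 2: Δl = 1.7/cos(-1.5°) = 1.701 m; N'_2 = 66·cos(-1.5°) − 2·1.701 = 62.6; c'Δl = 22.96; W sinα = -1.7
Slice 3: Δl = 2.1/cos8.1° = 2.121 m; N'_3 = 111·cos8.1° − 6·2.121 = 97.2; c'Δl = 28.64; W sinα = 15.6
Slice 4: Δl = 2.7/cos20.6° = 2.884 m; N'_4 = 164·cos20.6° − 4·2.884 = 142.0; c'Δl = 38.94; W sinα = 57.7
Slice 5: Δl = 2.4/cos35.2° = 2.937 m; N'_5 = 116·cos35.2° − 1·2.937 = 91.9; c'Δl = 39.65; W sinα = 66.9
Slice 6: Δl = 1.4/cos48.0° = 2.092 m; N'_6 = 23·cos48.0° − 6·2.092 = 2.8; c'Δl = 28.25; W sinα = 17.1
Σc'Δl = 193.0 kN/m; ΣN' = 432.3 kN/m; ΣW sinα = 146.7 kN/m
Resisting = 193.0 + 432.3·tan31.7° = 193.0 + 267.0 = 460.0 kN/m
FS = 460.0 / 146.7 = 3.136

FS = 3.14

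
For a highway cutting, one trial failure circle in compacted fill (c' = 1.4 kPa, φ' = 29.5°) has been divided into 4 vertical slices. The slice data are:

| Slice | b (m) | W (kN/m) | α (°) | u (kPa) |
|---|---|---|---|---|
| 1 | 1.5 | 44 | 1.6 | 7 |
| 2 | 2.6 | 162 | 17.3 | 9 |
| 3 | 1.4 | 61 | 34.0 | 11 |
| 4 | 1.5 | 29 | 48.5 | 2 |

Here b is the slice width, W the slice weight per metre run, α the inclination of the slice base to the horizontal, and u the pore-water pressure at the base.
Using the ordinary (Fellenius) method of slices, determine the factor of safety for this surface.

Ordinary method of slices: FS = Σ[c'·Δl_i + (W_i cosα_i − u_i·Δl_i)·tanφ'] / Σ W_i sinα_i, with Δl_i = b_i / cosα_i.
Slice 1: Δl = 1.5/cos1.6° = 1.501 m; N'_1 = 44·cos1.6° − 7·1.501 = 33.5; c'Δl = 2.10; W sinα = 1.2
Slice 2: Δl = 2.6/cos17.3° = 2.723 m; N'_2 = 162·cos17.3° − 9·2.723 = 130.2; c'Δl = 3.81; W sinα = 48.2
Slice 3: Δl = 1.4/cos34.0° = 1.689 m; N'_3 = 61·cos34.0° − 11·1.689 = 32.0; c'Δl = 2.36; W sinα = 34.1
Slice 4: Δl = 1.5/cos48.5° = 2.264 m; N'_4 = 29·cos48.5° − 2·2.264 = 14.7; c'Δl = 3.17; W sinα = 21.7
Σc'Δl = 11.4 kN/m; ΣN' = 210.3 kN/m; ΣW sinα = 105.2 kN/m
Resisting = 11.4 + 210.3·tan29.5° = 11.4 + 119.0 = 130.4 kN/m
FS = 130.4 / 105.2 = 1.240

FS = 1.24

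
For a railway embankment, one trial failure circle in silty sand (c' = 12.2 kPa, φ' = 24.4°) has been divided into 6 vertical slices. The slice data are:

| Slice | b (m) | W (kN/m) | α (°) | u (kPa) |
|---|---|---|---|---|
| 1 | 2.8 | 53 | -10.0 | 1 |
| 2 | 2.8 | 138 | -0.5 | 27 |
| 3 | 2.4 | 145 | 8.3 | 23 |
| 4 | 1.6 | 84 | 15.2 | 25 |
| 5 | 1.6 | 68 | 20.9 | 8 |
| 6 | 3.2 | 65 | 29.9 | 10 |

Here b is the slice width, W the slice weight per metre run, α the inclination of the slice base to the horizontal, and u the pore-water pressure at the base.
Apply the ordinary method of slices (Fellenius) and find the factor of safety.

Ordinary method of slices: FS = Σ[c'·Δl_i + (W_i cosα_i − u_i·Δl_i)·tanφ'] / Σ W_i sinα_i, with Δl_i = b_i / cosα_i.
Slice 1: Δl = 2.8/cos(-10.0°) = 2.843 m; N'_1 = 53·cos(-10.0°) − 1·2.843 = 49.4; c'Δl = 34.69; W sinα = -9.2
Slice 2: Δl = 2.8/cos(-0.5°) = 2.800 m; N'_2 = 138·cos(-0.5°) − 27·2.800 = 62.4; c'Δl = 34.16; W sinα = -1.2
Slice 3: Δl = 2.4/cos8.3° = 2.425 m; N'_3 = 145·cos8.3° − 23·2.425 = 87.7; c'Δl = 29.59; W sinα = 20.9
Slice 4: Δl = 1.6/cos15.2° = 1.658 m; N'_4 = 84·cos15.2° − 25·1.658 = 39.6; c'Δl = 20.23; W sinα = 22.0
Slice 5: Δl = 1.6/cos20.9° = 1.713 m; N'_5 = 68·cos20.9° − 8·1.713 = 49.8; c'Δl = 20.89; W sinα = 24.3
Slice 6: Δl = 3.2/cos29.9° = 3.691 m; N'_6 = 65·cos29.9° − 10·3.691 = 19.4; c'Δl = 45.03; W sinα = 32.4
Σc'Δl = 184.6 kN/m; ΣN' = 308.3 kN/m; ΣW sinα = 89.2 kN/m
Resisting = 184.6 + 308.3·tan24.4° = 184.6 + 139.9 = 324.5 kN/m
FS = 324.5 / 89.2 = 3.637

FS = 3.64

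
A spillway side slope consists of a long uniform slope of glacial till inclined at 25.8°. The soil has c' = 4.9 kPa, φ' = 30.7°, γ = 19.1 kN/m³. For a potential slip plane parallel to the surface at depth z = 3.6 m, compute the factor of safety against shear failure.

For an infinite slope with a slip plane parallel to the surface (no pore pressure): FS = [c' + γz cos²β tanφ'] / [γz sinβ cosβ].
γz = 19.1·3.6 = 68.76 kN/m²
Numerator = 4.9 + 68.76·cos²25.8°·tan30.7° = 4.9 + 68.76·0.8106·0.5938 = 37.993 kPa
Denominator = 68.76·sin25.8°·cos25.8° = 68.76·0.4352·0.9003 = 26.943 kPa
FS = 37.993 / 26.943 = 1.410

FS = 1.41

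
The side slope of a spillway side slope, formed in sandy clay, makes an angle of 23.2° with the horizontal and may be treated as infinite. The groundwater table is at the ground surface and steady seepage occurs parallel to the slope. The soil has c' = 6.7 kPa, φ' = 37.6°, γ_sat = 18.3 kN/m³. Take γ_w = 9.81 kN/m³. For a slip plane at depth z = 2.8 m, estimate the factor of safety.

With seepage parallel to the slope and the water table at the surface, the effective normal stress on the slip plane uses the buoyant unit weight γ' = γ_sat − γ_w while the driving shear stress uses γ_sat:
FS = [c' + γ' z cos²β tanφ'] / [γ_sat z sinβ cosβ]
γ' = 18.3 − 9.81 = 8.49 kN/m³
Numerator = 6.7 + 8.49·2.8·cos²23.2°·tan37.6° = 6.7 + 8.49·2.8·0.8448·0.7701 = 22.166 kPa
Denominator = 18.3·2.8·sin23.2°·cos23.2° = 18.3·2.8·0.3939·0.9191 = 18.553 kPa
FS = 22.166 / 18.553 = 1.195

FS = 1.19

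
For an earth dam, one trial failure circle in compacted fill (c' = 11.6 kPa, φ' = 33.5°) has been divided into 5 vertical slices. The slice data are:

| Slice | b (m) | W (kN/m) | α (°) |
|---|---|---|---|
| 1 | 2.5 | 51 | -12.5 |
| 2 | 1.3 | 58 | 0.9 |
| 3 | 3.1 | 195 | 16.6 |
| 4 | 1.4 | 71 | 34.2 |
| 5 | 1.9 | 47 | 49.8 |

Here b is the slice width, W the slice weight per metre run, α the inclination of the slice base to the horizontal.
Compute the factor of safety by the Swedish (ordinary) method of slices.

FS = 3.21

Ordinary method of slices: FS = Σ[c'·Δl_i + (W_i cosα_i)·tanφ'] / Σ W_i sinα_i, with Δl_i = b_i / cosα_i.
Slice 1: Δl = 2.5/cos(-12.5°) = 2.561 m; N'_1 = 51·cos(-12.5°) = 49.8; c'Δl = 29.70; W sinα = -11.0
Slice 2: Δl = 1.3/cos0.9° = 1.300 m; N'_2 = 58·cos0.9° = 58.0; c'Δl = 15.08; W sinα = 0.9
Slice 3: Δl = 3.1/cos16.6° = 3.235 m; N'_3 = 195·cos16.6° = 186.9; c'Δl = 37.52; W sinα = 55.7
Slice 4: Δl = 1.4/cos34.2° = 1.693 m; N'_4 = 71·cos34.2° = 58.7; c'Δl = 19.64; W sinα = 39.9
Slice 5: Δl = 1.9/cos49.8° = 2.944 m; N'_5 = 47·cos49.8° = 30.3; c'Δl = 34.15; W sinα = 35.9
Σc'Δl = 136.1 kN/m; ΣN' = 383.7 kN/m; ΣW sinα = 121.4 kN/m
Resisting = 136.1 + 383.7·tan33.5° = 136.1 + 254.0 = 390.1 kN/m
FS = 390.1 / 121.4 = 3.213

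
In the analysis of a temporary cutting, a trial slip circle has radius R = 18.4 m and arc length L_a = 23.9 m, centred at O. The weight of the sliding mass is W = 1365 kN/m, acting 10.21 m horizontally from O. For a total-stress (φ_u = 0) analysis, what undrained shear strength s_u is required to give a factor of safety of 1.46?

s_u = 46.3 kPa

FS = s_u·L_a·R / (W·d), so s_u = FS·W·d / (L_a·R).
s_u = 1.46·1365·10.21 / (23.90·18.4) = 20347.5 / 439.76 = 46.27 kPa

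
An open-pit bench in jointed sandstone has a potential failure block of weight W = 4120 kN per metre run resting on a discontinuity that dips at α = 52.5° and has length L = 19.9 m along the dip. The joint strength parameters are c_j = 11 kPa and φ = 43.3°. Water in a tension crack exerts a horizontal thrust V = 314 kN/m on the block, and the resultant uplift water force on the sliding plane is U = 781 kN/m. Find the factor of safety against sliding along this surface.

FS = 0.47

Resolving the block weight along and normal to the plane and applying the Mohr–Coulomb strength on the joint:
N' = W cosα − U − V sinα = 4120·cos52.5° − 781 − 314·sin52.5° = 1478.0 kN/m
Driving force T = W sinα + V cosα = 4120·sin52.5° + 314·cos52.5° = 3459.8 kN/m
Resisting force R = c_j·L + N'·tanφ = 11·19.9 + 1478.0·tan43.3° = 218.9 + 1392.8 = 1611.7 kN/m
FS = R / T = 1611.7 / 3459.8 = 0.466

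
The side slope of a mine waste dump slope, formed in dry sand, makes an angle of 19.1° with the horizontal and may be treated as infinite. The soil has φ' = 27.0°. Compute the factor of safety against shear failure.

FS = 1.47

For a dry cohesionless infinite slope the factor of safety is FS = tanφ' / tanβ.
FS = tan27.0° / tan19.1° = 0.5095 / 0.3463 = 1.471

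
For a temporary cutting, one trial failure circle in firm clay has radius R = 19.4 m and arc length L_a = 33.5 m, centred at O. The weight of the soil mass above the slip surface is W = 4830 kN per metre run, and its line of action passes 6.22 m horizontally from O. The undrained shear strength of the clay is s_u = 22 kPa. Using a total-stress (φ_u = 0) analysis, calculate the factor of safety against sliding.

Taking moments about the centre O, the resisting moment is provided by the undrained shear strength acting along the arc:
M_R = s_u·L_a·R = 22·33.50·19.4 = 14297.8 kN·m/m
M_D = W·d = 4830·6.22 = 30042.6 kN·m/m
FS = M_R / M_D = 14297.8 / 30042.6 = 0.476

FS = 0.48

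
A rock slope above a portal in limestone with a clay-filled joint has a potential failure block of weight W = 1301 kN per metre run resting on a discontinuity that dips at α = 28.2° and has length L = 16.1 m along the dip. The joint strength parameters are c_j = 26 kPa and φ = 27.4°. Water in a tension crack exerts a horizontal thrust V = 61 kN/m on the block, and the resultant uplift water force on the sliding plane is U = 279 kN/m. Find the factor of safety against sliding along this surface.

Resolving the block weight along and normal to the plane and applying the Mohr–Coulomb strength on the joint:
N' = W cosα − U − V sinα = 1301·cos28.2° − 279 − 61·sin28.2° = 838.8 kN/m
Driving force T = W sinα + V cosα = 1301·sin28.2° + 61·cos28.2° = 668.5 kN/m
Resisting force R = c_j·L + N'·tanφ = 26·16.1 + 838.8·tan27.4° = 418.6 + 434.8 = 853.4 kN/m
FS = R / T = 853.4 / 668.5 = 1.276

FS = 1.28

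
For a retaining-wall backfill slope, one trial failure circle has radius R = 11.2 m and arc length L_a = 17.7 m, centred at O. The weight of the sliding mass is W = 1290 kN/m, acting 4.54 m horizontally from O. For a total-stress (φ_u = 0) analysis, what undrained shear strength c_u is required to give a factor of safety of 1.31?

c_u = 38.7 kPa

FS = c_u·L_a·R / (W·d), so c_u = FS·W·d / (L_a·R).
c_u = 1.31·1290·4.54 / (17.70·11.2) = 7672.1 / 198.24 = 38.70 kPa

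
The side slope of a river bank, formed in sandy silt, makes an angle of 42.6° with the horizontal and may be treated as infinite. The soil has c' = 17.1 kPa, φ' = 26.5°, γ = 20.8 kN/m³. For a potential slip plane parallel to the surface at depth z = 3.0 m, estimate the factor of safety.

FS = 1.09

For an infinite slope with a slip plane parallel to the surface (no pore pressure): FS = [c' + γz cos²β tanφ'] / [γz sinβ cosβ].
γz = 20.8·3.0 = 62.40 kN/m²
Numerator = 17.1 + 62.40·cos²42.6°·tan26.5° = 17.1 + 62.40·0.5418·0.4986 = 33.957 kPa
Denominator = 62.40·sin42.6°·cos42.6° = 62.40·0.6769·0.7361 = 31.091 kPa
FS = 33.957 / 31.091 = 1.092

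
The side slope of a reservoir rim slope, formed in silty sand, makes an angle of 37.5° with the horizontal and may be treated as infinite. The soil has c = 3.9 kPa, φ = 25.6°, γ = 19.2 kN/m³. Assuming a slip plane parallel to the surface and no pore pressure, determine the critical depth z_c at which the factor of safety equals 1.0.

z_c = 1.12 m

Setting FS = 1.00 in FS = [c + γz cos²β tanφ] / [γz sinβ cosβ] and solving for z:
z = c / [γ cosβ (FS·sinβ − cosβ·tanφ)]
  = 3.9 / [19.2·cos37.5°·(1.00·sin37.5° − cos37.5°·tan25.6°)]
  = 3.9 / [19.2·0.7934·(1.00·0.6088 − 0.7934·0.4791)]
  = 3.9 / 3.4829 = 1.120 m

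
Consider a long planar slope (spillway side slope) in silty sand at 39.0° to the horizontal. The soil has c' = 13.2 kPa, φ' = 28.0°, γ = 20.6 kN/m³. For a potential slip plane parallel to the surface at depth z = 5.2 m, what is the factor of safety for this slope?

FS = 0.91

For an infinite slope with a slip plane parallel to the surface (no pore pressure): FS = [c' + γz cos²β tanφ'] / [γz sinβ cosβ].
γz = 20.6·5.2 = 107.12 kN/m²
Numerator = 13.2 + 107.12·cos²39.0°·tan28.0° = 13.2 + 107.12·0.6040·0.5317 = 47.599 kPa
Denominator = 107.12·sin39.0°·cos39.0° = 107.12·0.6293·0.7771 = 52.390 kPa
FS = 47.599 / 52.390 = 0.909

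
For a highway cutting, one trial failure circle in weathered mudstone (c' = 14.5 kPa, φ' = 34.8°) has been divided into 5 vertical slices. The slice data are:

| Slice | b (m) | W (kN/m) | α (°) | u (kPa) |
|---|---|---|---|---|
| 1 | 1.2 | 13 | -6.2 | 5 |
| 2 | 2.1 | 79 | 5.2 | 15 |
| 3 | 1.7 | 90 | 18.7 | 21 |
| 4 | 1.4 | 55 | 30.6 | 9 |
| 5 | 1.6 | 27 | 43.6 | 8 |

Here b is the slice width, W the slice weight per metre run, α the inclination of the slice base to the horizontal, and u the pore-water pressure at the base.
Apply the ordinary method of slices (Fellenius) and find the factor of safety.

FS = 2.76

Ordinary method of slices: FS = Σ[c'·Δl_i + (W_i cosα_i − u_i·Δl_i)·tanφ'] / Σ W_i sinα_i, with Δl_i = b_i / cosα_i.
Slice 1: Δl = 1.2/cos(-6.2°) = 1.207 m; N'_1 = 13·cos(-6.2°) − 5·1.207 = 6.9; c'Δl = 17.50; W sinα = -1.4
Slice 2: Δl = 2.1/cos5.2° = 2.109 m; N'_2 = 79·cos5.2° − 15·2.109 = 47.0; c'Δl = 30.58; W sinα = 7.2
Slice 3: Δl = 1.7/cos18.7° = 1.795 m; N'_3 = 90·cos18.7° − 21·1.795 = 47.6; c'Δl = 26.02; W sinα = 28.9
Slice 4: Δl = 1.4/cos30.6° = 1.627 m; N'_4 = 55·cos30.6° − 9·1.627 = 32.7; c'Δl = 23.58; W sinα = 28.0
Slice 5: Δl = 1.6/cos43.6° = 2.209 m; N'_5 = 27·cos43.6° − 8·2.209 = 1.9; c'Δl = 32.04; W sinα = 18.6
Σc'Δl = 129.7 kN/m; ΣN' = 136.1 kN/m; ΣW sinα = 81.2 kN/m
Resisting = 129.7 + 136.1·tan34.8° = 129.7 + 94.6 = 224.3 kN/m
FS = 224.3 / 81.2 = 2.761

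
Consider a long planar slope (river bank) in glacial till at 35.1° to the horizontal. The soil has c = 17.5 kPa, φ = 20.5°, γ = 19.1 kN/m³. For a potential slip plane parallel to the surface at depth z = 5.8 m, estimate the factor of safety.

FS = 0.87

For an infinite slope with a slip plane parallel to the surface (no pore pressure): FS = [c + γz cos²β tanφ] / [γz sinβ cosβ].
γz = 19.1·5.8 = 110.78 kN/m²
Numerator = 17.5 + 110.78·cos²35.1°·tan20.5° = 17.5 + 110.78·0.6694·0.3739 = 45.225 kPa
Denominator = 110.78·sin35.1°·cos35.1° = 110.78·0.5750·0.8181 = 52.115 kPa
FS = 45.225 / 52.115 = 0.868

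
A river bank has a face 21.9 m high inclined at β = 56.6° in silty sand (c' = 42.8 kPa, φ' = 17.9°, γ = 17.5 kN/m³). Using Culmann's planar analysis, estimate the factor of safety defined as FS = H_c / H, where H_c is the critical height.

H_c = (4c'/γ) · sinβ cosφ' / [1 − cos(β − φ')]
    = (4·42.8/17.5) · sin56.6°·cos17.9° / [1 − cos38.7°]
    = 9.783 · 0.7944 / 0.2196 = 35.40 m
FS = H_c / H = 35.40 / 21.9 = 1.616

FS = 1.62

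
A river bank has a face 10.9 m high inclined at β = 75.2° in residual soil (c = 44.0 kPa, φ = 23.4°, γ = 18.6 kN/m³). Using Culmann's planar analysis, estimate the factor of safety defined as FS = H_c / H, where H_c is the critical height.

H_c = (4c/γ) · sinβ cosφ / [1 − cos(β − φ)]
    = (4·44.0/18.6) · sin75.2°·cos23.4° / [1 − cos51.8°]
    = 9.462 · 0.8873 / 0.3816 = 22.00 m
FS = H_c / H = 22.00 / 10.9 = 2.019

FS = 2.02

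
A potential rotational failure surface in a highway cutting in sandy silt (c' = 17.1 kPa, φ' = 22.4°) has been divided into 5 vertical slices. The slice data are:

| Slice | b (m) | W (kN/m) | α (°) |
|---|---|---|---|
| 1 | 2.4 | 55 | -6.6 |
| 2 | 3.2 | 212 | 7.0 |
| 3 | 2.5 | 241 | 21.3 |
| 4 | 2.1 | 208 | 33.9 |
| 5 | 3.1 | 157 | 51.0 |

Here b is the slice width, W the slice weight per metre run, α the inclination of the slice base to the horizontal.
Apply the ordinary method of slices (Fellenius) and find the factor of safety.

FS = 1.69

Ordinary method of slices: FS = Σ[c'·Δl_i + (W_i cosα_i)·tanφ'] / Σ W_i sinα_i, with Δl_i = b_i / cosα_i.
Slice 1: Δl = 2.4/cos(-6.6°) = 2.416 m; N'_1 = 55·cos(-6.6°) = 54.6; c'Δl = 41.31; W sinα = -6.3
Slice 2: Δl = 3.2/cos7.0° = 3.224 m; N'_2 = 212·cos7.0° = 210.4; c'Δl = 55.13; W sinα = 25.8
Slice 3: Δl = 2.5/cos21.3° = 2.683 m; N'_3 = 241·cos21.3° = 224.5; c'Δl = 45.88; W sinα = 87.5
Slice 4: Δl = 2.1/cos33.9° = 2.530 m; N'_4 = 208·cos33.9° = 172.6; c'Δl = 43.26; W sinα = 116.0
Slice 5: Δl = 3.1/cos51.0° = 4.926 m; N'_5 = 157·cos51.0° = 98.8; c'Δl = 84.23; W sinα = 122.0
Σc'Δl = 269.8 kN/m; ΣN' = 761.0 kN/m; ΣW sinα = 345.1 kN/m
Resisting = 269.8 + 761.0·tan22.4° = 269.8 + 313.7 = 583.5 kN/m
FS = 583.5 / 345.1 = 1.691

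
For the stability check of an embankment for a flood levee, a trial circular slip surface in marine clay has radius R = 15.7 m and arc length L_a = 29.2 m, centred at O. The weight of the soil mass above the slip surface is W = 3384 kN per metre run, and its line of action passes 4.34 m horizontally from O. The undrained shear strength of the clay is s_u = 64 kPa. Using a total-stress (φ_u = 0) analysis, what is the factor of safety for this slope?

FS = 2.00

Taking moments about the centre O, the resisting moment is provided by the undrained shear strength acting along the arc:
M_R = s_u·L_a·R = 64·29.20·15.7 = 29340.2 kN·m/m
M_D = W·d = 3384·4.34 = 14686.6 kN·m/m
FS = M_R / M_D = 29340.2 / 14686.6 = 1.998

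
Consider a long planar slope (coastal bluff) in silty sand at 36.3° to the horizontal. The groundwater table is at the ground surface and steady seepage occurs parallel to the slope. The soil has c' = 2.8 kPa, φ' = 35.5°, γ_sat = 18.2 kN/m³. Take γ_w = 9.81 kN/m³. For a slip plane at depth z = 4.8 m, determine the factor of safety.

FS = 0.51

With seepage parallel to the slope and the water table at the surface, the effective normal stress on the slip plane uses the buoyant unit weight γ' = γ_sat − γ_w while the driving shear stress uses γ_sat:
FS = [c' + γ' z cos²β tanφ'] / [γ_sat z sinβ cosβ]
γ' = 18.2 − 9.81 = 8.39 kN/m³
Numerator = 2.8 + 8.39·4.8·cos²36.3°·tan35.5° = 2.8 + 8.39·4.8·0.6495·0.7133 = 21.458 kPa
Denominator = 18.2·4.8·sin36.3°·cos36.3° = 18.2·4.8·0.5920·0.8059 = 41.681 kPa
FS = 21.458 / 41.681 = 0.515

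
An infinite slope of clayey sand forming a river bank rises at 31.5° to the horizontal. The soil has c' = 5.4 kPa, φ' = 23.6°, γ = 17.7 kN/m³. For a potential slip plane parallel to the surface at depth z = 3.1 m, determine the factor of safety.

FS = 0.93

For an infinite slope with a slip plane parallel to the surface (no pore pressure): FS = [c' + γz cos²β tanφ'] / [γz sinβ cosβ].
γz = 17.7·3.1 = 54.87 kN/m²
Numerator = 5.4 + 54.87·cos²31.5°·tan23.6° = 5.4 + 54.87·0.7270·0.4369 = 22.828 kPa
Denominator = 54.87·sin31.5°·cos31.5° = 54.87·0.5225·0.8526 = 24.445 kPa
FS = 22.828 / 24.445 = 0.934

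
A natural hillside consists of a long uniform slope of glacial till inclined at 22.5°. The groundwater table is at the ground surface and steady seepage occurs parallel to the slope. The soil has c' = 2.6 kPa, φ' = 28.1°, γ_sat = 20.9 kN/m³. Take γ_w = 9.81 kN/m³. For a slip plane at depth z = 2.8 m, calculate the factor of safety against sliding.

FS = 0.81

With seepage parallel to the slope and the water table at the surface, the effective normal stress on the slip plane uses the buoyant unit weight γ' = γ_sat − γ_w while the driving shear stress uses γ_sat:
FS = [c' + γ' z cos²β tanφ'] / [γ_sat z sinβ cosβ]
γ' = 20.9 − 9.81 = 11.09 kN/m³
Numerator = 2.6 + 11.09·2.8·cos²22.5°·tan28.1° = 2.6 + 11.09·2.8·0.8536·0.5340 = 16.752 kPa
Denominator = 20.9·2.8·sin22.5°·cos22.5° = 20.9·2.8·0.3827·0.9239 = 20.690 kPa
FS = 16.752 / 20.690 = 0.810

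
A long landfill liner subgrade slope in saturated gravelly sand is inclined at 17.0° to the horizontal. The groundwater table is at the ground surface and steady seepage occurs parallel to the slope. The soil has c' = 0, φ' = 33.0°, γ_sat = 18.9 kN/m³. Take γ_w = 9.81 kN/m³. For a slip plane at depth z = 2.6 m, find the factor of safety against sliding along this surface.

FS = 1.02

With seepage parallel to the slope and the water table at the surface, the effective normal stress on the slip plane uses the buoyant unit weight γ' = γ_sat − γ_w while the driving shear stress uses γ_sat:
FS = [c' + γ' z cos²β tanφ'] / [γ_sat z sinβ cosβ]
(For c' = 0 this reduces to FS = (γ'/γ_sat)·tanφ'/tanβ.)
γ' = 18.9 − 9.81 = 9.09 kN/m³
Numerator = 0.0 + 9.09·2.6·cos²17.0°·tan33.0° = 0.0 + 9.09·2.6·0.9145·0.6494 = 14.036 kPa
Denominator = 18.9·2.6·sin17.0°·cos17.0° = 18.9·2.6·0.2924·0.9563 = 13.739 kPa
FS = 14.036 / 13.739 = 1.022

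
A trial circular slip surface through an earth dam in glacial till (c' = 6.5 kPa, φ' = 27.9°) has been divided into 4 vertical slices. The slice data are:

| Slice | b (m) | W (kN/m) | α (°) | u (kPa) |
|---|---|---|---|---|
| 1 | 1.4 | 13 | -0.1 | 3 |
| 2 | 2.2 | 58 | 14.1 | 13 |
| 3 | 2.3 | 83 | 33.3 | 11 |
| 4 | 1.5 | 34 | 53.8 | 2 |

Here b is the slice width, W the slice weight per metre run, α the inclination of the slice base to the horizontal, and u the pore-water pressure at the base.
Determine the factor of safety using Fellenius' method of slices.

FS = 1.21

Ordinary method of slices: FS = Σ[c'·Δl_i + (W_i cosα_i − u_i·Δl_i)·tanφ'] / Σ W_i sinα_i, with Δl_i = b_i / cosα_i.
Slice 1: Δl = 1.4/cos(-0.1°) = 1.400 m; N'_1 = 13·cos(-0.1°) − 3·1.400 = 8.8; c'Δl = 9.10; W sinα = -0.0
Slice 2: Δl = 2.2/cos14.1° = 2.268 m; N'_2 = 58·cos14.1° − 13·2.268 = 26.8; c'Δl = 14.74; W sinα = 14.1
Slice 3: Δl = 2.3/cos33.3° = 2.752 m; N'_3 = 83·cos33.3° − 11·2.752 = 39.1; c'Δl = 17.89; W sinα = 45.6
Slice 4: Δl = 1.5/cos53.8° = 2.540 m; N'_4 = 34·cos53.8° − 2·2.540 = 15.0; c'Δl = 16.51; W sinα = 27.4
Σc'Δl = 58.2 kN/m; ΣN' = 89.7 kN/m; ΣW sinα = 87.1 kN/m
Resisting = 58.2 + 89.7·tan27.9° = 58.2 + 47.5 = 105.7 kN/m
FS = 105.7 / 87.1 = 1.214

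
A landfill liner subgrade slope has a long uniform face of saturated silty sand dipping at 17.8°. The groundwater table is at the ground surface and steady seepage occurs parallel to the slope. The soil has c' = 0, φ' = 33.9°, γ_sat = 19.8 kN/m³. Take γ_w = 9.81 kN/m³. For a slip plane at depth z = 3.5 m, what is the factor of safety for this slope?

With seepage parallel to the slope and the water table at the surface, the effective normal stress on the slip plane uses the buoyant unit weight γ' = γ_sat − γ_w while the driving shear stress uses γ_sat:
FS = [c' + γ' z cos²β tanφ'] / [γ_sat z sinβ cosβ]
(For c' = 0 this reduces to FS = (γ'/γ_sat)·tanφ'/tanβ.)
γ' = 19.8 − 9.81 = 9.99 kN/m³
Numerator = 0.0 + 9.99·3.5·cos²17.8°·tan33.9° = 0.0 + 9.99·3.5·0.9066·0.6720 = 21.300 kPa
Denominator = 19.8·3.5·sin17.8°·cos17.8° = 19.8·3.5·0.3057·0.9521 = 20.171 kPa
FS = 21.300 / 20.171 = 1.056

FS = 1.06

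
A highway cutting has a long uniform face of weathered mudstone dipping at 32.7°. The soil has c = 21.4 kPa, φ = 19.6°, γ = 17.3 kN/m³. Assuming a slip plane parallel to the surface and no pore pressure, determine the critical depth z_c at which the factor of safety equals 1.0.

z_c = 6.11 m

Setting FS = 1.00 in FS = [c + γz cos²β tanφ] / [γz sinβ cosβ] and solving for z:
z = c / [γ cosβ (FS·sinβ − cosβ·tanφ)]
  = 21.4 / [17.3·cos32.7°·(1.00·sin32.7° − cos32.7°·tan19.6°)]
  = 21.4 / [17.3·0.8415·(1.00·0.5402 − 0.8415·0.3561)]
  = 21.4 / 3.5026 = 6.110 m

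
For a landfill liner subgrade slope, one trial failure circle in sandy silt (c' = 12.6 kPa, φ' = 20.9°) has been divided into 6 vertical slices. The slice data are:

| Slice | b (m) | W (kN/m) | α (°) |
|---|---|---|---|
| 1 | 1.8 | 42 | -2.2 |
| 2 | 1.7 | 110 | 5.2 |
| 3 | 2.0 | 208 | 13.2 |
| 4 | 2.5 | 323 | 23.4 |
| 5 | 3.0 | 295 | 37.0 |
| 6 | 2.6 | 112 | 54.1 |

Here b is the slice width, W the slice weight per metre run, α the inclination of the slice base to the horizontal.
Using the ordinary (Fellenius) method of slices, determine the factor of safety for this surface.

FS = 1.26

Ordinary method of slices: FS = Σ[c'·Δl_i + (W_i cosα_i)·tanφ'] / Σ W_i sinα_i, with Δl_i = b_i / cosα_i.
Slice 1: Δl = 1.8/cos(-2.2°) = 1.801 m; N'_1 = 42·cos(-2.2°) = 42.0; c'Δl = 22.70; W sinα = -1.6
Slice 2: Δl = 1.7/cos5.2° = 1.707 m; N'_2 = 110·cos5.2° = 109.5; c'Δl = 21.51; W sinα = 10.0
Slice 3: Δl = 2.0/cos13.2° = 2.054 m; N'_3 = 208·cos13.2° = 202.5; c'Δl = 25.88; W sinα = 47.5
Slice 4: Δl = 2.5/cos23.4° = 2.724 m; N'_4 = 323·cos23.4° = 296.4; c'Δl = 34.32; W sinα = 128.3
Slice 5: Δl = 3.0/cos37.0° = 3.756 m; N'_5 = 295·cos37.0° = 235.6; c'Δl = 47.33; W sinα = 177.5
Slice 6: Δl = 2.6/cos54.1° = 4.434 m; N'_6 = 112·cos54.1° = 65.7; c'Δl = 55.87; W sinα = 90.7
Σc'Δl = 207.6 kN/m; ΣN' = 951.7 kN/m; ΣW sinα = 452.4 kN/m
Resisting = 207.6 + 951.7·tan20.9° = 207.6 + 363.4 = 571.0 kN/m
FS = 571.0 / 452.4 = 1.262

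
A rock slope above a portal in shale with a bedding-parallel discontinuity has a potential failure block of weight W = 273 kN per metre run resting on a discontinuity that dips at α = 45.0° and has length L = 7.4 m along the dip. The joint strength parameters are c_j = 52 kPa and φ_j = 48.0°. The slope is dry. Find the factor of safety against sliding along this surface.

FS = 3.10

Resolving the block weight along and normal to the plane and applying the Mohr–Coulomb strength on the joint:
N' = W cosα = 273·cos45.0° = 193.0 kN/m
Driving force T = W sinα = 273·sin45.0° = 193.0 kN/m
Resisting force R = c_j·L + N'·tanφ_j = 52·7.4 + 193.0·tan48.0° = 384.8 + 214.4 = 599.2 kN/m
FS = R / T = 599.2 / 193.0 = 3.104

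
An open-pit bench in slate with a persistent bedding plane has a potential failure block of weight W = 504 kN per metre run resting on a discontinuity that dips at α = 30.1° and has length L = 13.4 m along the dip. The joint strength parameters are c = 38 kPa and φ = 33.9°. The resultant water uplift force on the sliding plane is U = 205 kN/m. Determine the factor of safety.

Resolving the block weight along and normal to the plane and applying the Mohr–Coulomb strength on the joint:
N' = W cosα − U = 504·cos30.1° − 205 = 231.0 kN/m
Driving force T = W sinα = 504·sin30.1° = 252.8 kN/m
Resisting force R = c·L + N'·tanφ = 38·13.4 + 231.0·tan33.9° = 509.2 + 155.2 = 664.4 kN/m
FS = R / T = 664.4 / 252.8 = 2.629

FS = 2.63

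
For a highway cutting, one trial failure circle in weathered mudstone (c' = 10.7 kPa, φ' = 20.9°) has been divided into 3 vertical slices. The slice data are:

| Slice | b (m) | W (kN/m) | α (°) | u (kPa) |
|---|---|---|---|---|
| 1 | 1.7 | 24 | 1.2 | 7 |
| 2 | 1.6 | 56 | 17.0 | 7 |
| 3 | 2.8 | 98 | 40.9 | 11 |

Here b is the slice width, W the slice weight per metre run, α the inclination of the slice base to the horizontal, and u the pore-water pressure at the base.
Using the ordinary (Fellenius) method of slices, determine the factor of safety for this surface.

Ordinary method of slices: FS = Σ[c'·Δl_i + (W_i cosα_i − u_i·Δl_i)·tanφ'] / Σ W_i sinα_i, with Δl_i = b_i / cosα_i.
Slice 1: Δl = 1.7/cos1.2° = 1.700 m; N'_1 = 24·cos1.2° − 7·1.700 = 12.1; c'Δl = 18.19; W sinα = 0.5
Slice 2: Δl = 1.6/cos17.0° = 1.673 m; N'_2 = 56·cos17.0° − 7·1.673 = 41.8; c'Δl = 17.90; W sinα = 16.4
Slice 3: Δl = 2.8/cos40.9° = 3.704 m; N'_3 = 98·cos40.9° − 11·3.704 = 33.3; c'Δl = 39.64; W sinα = 64.2
Σc'Δl = 75.7 kN/m; ΣN' = 87.3 kN/m; ΣW sinα = 81.0 kN/m
Resisting = 75.7 + 87.3·tan20.9° = 75.7 + 33.3 = 109.1 kN/m
FS = 109.1 / 81.0 = 1.346

FS = 1.35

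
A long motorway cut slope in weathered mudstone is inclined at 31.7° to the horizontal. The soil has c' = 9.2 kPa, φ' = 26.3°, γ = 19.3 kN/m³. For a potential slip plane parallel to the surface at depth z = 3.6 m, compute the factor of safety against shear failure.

FS = 1.10

For an infinite slope with a slip plane parallel to the surface (no pore pressure): FS = [c' + γz cos²β tanφ'] / [γz sinβ cosβ].
γz = 19.3·3.6 = 69.48 kN/m²
Numerator = 9.2 + 69.48·cos²31.7°·tan26.3° = 9.2 + 69.48·0.7239·0.4942 = 34.057 kPa
Denominator = 69.48·sin31.7°·cos31.7° = 69.48·0.5255·0.8508 = 31.063 kPa
FS = 34.057 / 31.063 = 1.096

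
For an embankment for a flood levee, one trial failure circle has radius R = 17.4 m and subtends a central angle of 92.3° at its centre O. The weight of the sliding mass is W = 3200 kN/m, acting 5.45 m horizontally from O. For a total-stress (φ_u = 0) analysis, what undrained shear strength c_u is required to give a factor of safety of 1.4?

c_u = 50.1 kPa

FS = c_u·L_a·R / (W·d), so c_u = FS·W·d / (L_a·R).
Arc length L_a = R·θ = 17.4·(92.3°·π/180) = 17.4·1.6109 = 28.03 m
c_u = 1.4·3200·5.45 / (28.03·17.4) = 24416.0 / 487.73 = 50.06 kPa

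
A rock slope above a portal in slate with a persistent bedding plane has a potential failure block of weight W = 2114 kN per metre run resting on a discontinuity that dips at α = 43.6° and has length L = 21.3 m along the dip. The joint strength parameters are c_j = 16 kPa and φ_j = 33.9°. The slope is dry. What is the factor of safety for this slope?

FS = 0.94

Resolving the block weight along and normal to the plane and applying the Mohr–Coulomb strength on the joint:
N' = W cosα = 2114·cos43.6° = 1530.9 kN/m
Driving force T = W sinα = 2114·sin43.6° = 1457.9 kN/m
Resisting force R = c_j·L + N'·tanφ_j = 16·21.3 + 1530.9·tan33.9° = 340.8 + 1028.7 = 1369.5 kN/m
FS = R / T = 1369.5 / 1457.9 = 0.939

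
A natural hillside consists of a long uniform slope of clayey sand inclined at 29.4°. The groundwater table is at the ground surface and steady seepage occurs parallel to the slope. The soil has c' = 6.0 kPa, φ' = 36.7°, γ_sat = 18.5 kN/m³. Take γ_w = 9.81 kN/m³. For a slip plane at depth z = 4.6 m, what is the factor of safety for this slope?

FS = 0.79

With seepage parallel to the slope and the water table at the surface, the effective normal stress on the slip plane uses the buoyant unit weight γ' = γ_sat − γ_w while the driving shear stress uses γ_sat:
FS = [c' + γ' z cos²β tanφ'] / [γ_sat z sinβ cosβ]
γ' = 18.5 − 9.81 = 8.69 kN/m³
Numerator = 6.0 + 8.69·4.6·cos²29.4°·tan36.7° = 6.0 + 8.69·4.6·0.7590·0.7454 = 28.615 kPa
Denominator = 18.5·4.6·sin29.4°·cos29.4° = 18.5·4.6·0.4909·0.8712 = 36.396 kPa
FS = 28.615 / 36.396 = 0.786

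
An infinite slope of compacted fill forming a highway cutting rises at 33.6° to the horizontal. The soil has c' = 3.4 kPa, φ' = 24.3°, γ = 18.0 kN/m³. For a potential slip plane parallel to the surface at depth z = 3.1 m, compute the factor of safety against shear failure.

FS = 0.81

For an infinite slope with a slip plane parallel to the surface (no pore pressure): FS = [c' + γz cos²β tanφ'] / [γz sinβ cosβ].
γz = 18.0·3.1 = 55.80 kN/m²
Numerator = 3.4 + 55.80·cos²33.6°·tan24.3° = 3.4 + 55.80·0.6938·0.4515 = 20.879 kPa
Denominator = 55.80·sin33.6°·cos33.6° = 55.80·0.5534·0.8329 = 25.720 kPa
FS = 20.879 / 25.720 = 0.812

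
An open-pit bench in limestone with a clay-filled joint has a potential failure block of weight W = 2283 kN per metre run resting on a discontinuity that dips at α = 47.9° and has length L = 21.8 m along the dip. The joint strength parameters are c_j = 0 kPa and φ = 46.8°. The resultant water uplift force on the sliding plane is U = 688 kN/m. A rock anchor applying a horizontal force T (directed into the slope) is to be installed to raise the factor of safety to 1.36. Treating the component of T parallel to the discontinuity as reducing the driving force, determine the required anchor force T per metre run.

Resolving forces along and normal to the sliding plane, with the horizontal anchor force T adding T·sinα to the effective normal force and T·cosα acting up the plane against the driving force:
FS = [c_jL + (W cosα − U + T sinα) tanφ] / [W sinα − T cosα]
Without the anchor: N' = 842.6 kN/m, driving T_d = 1693.9 kN/m, resisting R = 0·21.8 + 842.6·tan46.8° = 897.3 kN/m, FS = 0.53.
Setting FS = 1.36 and solving for T:
1.36·(1693.9 − T cos47.9°) = 897.3 + T sin47.9°·tan46.8°
T·(sin47.9°·tan46.8° + 1.36·cos47.9°) = 1.36·1693.9 − 897.3
T·(0.7420·1.0649 + 1.36·0.6704) = 2303.7 − 897.3 = 1406.5
T·1.7019 = 1406.5
T = 826.4 kN/m

T = 826 kN/m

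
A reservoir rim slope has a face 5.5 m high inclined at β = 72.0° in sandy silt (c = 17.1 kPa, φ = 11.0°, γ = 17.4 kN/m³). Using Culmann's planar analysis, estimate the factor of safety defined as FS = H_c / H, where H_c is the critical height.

FS = 1.30

H_c = (4c/γ) · sinβ cosφ / [1 − cos(β − φ)]
    = (4·17.1/17.4) · sin72.0°·cos11.0° / [1 − cos61.0°]
    = 3.931 · 0.9336 / 0.5152 = 7.12 m
FS = H_c / H = 7.12 / 5.5 = 1.295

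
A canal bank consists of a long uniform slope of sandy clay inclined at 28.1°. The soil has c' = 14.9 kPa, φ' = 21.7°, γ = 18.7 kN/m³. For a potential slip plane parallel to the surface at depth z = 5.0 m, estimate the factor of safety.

FS = 1.13

For an infinite slope with a slip plane parallel to the surface (no pore pressure): FS = [c' + γz cos²β tanφ'] / [γz sinβ cosβ].
γz = 18.7·5.0 = 93.50 kN/m²
Numerator = 14.9 + 93.50·cos²28.1°·tan21.7° = 14.9 + 93.50·0.7781·0.3979 = 43.853 kPa
Denominator = 93.50·sin28.1°·cos28.1° = 93.50·0.4710·0.8821 = 38.849 kPa
FS = 43.853 / 38.849 = 1.129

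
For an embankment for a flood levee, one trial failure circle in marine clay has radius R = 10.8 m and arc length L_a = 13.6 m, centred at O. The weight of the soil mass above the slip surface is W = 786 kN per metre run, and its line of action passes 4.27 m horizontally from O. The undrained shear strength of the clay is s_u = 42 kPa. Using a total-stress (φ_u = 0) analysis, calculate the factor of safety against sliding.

Taking moments about the centre O, the resisting moment is provided by the undrained shear strength acting along the arc:
M_R = s_u·L_a·R = 42·13.60·10.8 = 6169.0 kN·m/m
M_D = W·d = 786·4.27 = 3356.2 kN·m/m
FS = M_R / M_D = 6169.0 / 3356.2 = 1.838

FS = 1.84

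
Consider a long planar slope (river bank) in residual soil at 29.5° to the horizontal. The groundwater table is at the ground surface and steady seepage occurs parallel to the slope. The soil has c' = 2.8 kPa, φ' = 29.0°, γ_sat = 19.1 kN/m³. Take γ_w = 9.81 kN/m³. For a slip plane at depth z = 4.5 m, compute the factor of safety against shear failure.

With seepage parallel to the slope and the water table at the surface, the effective normal stress on the slip plane uses the buoyant unit weight γ' = γ_sat − γ_w while the driving shear stress uses γ_sat:
FS = [c' + γ' z cos²β tanφ'] / [γ_sat z sinβ cosβ]
γ' = 19.1 − 9.81 = 9.29 kN/m³
Numerator = 2.8 + 9.29·4.5·cos²29.5°·tan29.0° = 2.8 + 9.29·4.5·0.7575·0.5543 = 20.354 kPa
Denominator = 19.1·4.5·sin29.5°·cos29.5° = 19.1·4.5·0.4924·0.8704 = 36.837 kPa
FS = 20.354 / 36.837 = 0.553

FS = 0.55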